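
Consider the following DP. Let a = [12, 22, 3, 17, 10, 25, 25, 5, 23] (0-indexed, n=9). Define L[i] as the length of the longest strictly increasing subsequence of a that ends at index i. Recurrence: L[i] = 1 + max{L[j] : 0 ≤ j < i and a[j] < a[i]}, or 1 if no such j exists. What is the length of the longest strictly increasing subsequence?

   i    0    1    2    3    4    5    6    7    8
a[i]   12   22    3   17   10   25   25    5   23
L[i]    1    2    1    2    2    3    3    2    3

3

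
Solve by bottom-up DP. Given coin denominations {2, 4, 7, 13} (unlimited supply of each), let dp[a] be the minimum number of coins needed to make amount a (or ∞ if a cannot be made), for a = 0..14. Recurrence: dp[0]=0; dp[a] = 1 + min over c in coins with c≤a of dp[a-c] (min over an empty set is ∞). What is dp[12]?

3

 a  0  1  2  3  4  5  6  7  8  9 10 11 12 13 14
dp  0  -  1  -  1  -  2  1  2  2  3  2  3  1  2
(- denotes ∞ / unreachable)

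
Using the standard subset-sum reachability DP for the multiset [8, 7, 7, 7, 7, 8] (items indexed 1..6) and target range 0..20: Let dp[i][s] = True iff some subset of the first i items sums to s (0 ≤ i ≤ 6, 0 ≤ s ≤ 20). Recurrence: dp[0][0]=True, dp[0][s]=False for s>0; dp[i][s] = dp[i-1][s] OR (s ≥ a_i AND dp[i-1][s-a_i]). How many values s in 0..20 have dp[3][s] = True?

5

i\s   0   1   2   3   4   5   6   7   8   9  10  11  12  13  14  15  16  17  18  19  20
  0   T   F   F   F   F   F   F   F   F   F   F   F   F   F   F   F   F   F   F   F   F
  1   T   F   F   F   F   F   F   F   T   F   F   F   F   F   F   F   F   F   F   F   F
  2   T   F   F   F   F   F   F   T   T   F   F   F   F   F   F   T   F   F   F   F   F
  3   T   F   F   F   F   F   F   T   T   F   F   F   F   F   T   T   F   F   F   F   F
  4   T   F   F   F   F   F   F   T   T   F   F   F   F   F   T   T   F   F   F   F   F
  5   T   F   F   F   F   F   F   T   T   F   F   F   F   F   T   T   F   F   F   F   F
  6   T   F   F   F   F   F   F   T   T   F   F   F   F   F   T   T   T   F   F   F   F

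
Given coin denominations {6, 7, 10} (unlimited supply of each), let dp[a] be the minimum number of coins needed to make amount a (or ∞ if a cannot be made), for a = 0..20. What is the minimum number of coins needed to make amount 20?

 a  0  1  2  3  4  5  6  7  8  9 10 11 12 13 14 15 16 17 18 19 20
dp  0  -  -  -  -  -  1  1  -  -  1  -  2  2  2  -  2  2  3  3  2
(- denotes ∞ / unreachable)

2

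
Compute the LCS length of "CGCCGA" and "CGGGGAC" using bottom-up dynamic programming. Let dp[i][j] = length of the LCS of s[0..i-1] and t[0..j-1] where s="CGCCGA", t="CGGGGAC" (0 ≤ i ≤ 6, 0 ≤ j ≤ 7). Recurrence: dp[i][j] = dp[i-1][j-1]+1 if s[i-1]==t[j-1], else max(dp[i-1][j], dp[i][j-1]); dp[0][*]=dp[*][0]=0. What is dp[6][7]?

   ''  C  G  G  G  G  A  C
''  0  0  0  0  0  0  0  0
 C  0  1  1  1  1  1  1  1
 G  0  1  2  2  2  2  2  2
 C  0  1  2  2  2  2  2  3
 C  0  1  2  2  2  2  2  3
 G  0  1  2  3  3  3  3  3
 A  0  1  2  3  3  3  4  4

4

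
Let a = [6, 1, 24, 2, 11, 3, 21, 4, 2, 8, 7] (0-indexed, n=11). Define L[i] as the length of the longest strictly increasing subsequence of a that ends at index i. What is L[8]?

2

   i    0    1    2    3    4    5    6    7    8    9   10
a[i]    6    1   24    2   11    3   21    4    2    8    7
L[i]    1    1    2    2    3    3    4    4    2    5    5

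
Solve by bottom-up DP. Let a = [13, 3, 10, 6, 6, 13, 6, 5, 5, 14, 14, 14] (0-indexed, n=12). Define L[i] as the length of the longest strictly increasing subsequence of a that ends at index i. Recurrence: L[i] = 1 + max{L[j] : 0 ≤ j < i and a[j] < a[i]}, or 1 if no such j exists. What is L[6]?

   i    0    1    2    3    4    5    6    7    8    9   10   11
a[i]   13    3   10    6    6   13    6    5    5   14   14   14
L[i]    1    1    2    2    2    3    2    2    2    4    4    4

2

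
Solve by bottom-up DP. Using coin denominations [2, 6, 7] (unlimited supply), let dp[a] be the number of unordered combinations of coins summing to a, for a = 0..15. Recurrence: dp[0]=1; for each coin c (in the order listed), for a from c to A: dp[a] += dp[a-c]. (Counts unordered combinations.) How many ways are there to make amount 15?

2

after  coin     0     1     2     3     4     5     6     7     8     9    10    11    12    13    14    15
          2     1     0     1     0     1     0     1     0     1     0     1     0     1     0     1     0
          6     1     0     1     0     1     0     2     0     2     0     2     0     3     0     3     0
          7     1     0     1     0     1     0     2     1     2     1     2     1     3     2     4     2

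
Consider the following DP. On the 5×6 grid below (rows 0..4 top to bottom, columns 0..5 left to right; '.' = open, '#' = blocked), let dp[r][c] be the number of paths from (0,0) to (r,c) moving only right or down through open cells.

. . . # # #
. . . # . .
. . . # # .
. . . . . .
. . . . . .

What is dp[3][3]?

10

r\c   0   1   2   3   4   5
  0   1   1   1   0   0   0
  1   1   2   3   0   0   0
  2   1   3   6   0   0   0
  3   1   4  10  10  10  10
  4   1   5  15  25  35  45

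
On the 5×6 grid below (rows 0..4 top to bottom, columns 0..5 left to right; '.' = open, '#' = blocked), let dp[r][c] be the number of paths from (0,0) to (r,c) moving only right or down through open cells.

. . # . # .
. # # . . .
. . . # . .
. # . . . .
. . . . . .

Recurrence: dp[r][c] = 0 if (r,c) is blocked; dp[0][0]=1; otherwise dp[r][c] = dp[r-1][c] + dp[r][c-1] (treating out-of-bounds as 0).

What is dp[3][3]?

r\c   0   1   2   3   4   5
  0   1   1   0   0   0   0
  1   1   0   0   0   0   0
  2   1   1   1   0   0   0
  3   1   0   1   1   1   1
  4   1   1   2   3   4   5

1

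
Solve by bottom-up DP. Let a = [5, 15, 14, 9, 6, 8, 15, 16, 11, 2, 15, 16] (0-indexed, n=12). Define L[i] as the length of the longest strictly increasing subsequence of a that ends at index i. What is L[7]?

5

   i    0    1    2    3    4    5    6    7    8    9   10   11
a[i]    5   15   14    9    6    8   15   16   11    2   15   16
L[i]    1    2    2    2    2    3    4    5    4    1    5    6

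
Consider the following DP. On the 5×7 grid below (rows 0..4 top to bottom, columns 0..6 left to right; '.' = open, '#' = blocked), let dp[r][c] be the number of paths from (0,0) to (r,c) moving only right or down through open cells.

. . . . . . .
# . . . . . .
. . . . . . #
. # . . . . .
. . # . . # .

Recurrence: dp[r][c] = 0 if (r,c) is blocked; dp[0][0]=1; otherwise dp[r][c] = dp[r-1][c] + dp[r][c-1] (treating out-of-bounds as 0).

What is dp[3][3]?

9

r\c   0   1   2   3   4   5   6
  0   1   1   1   1   1   1   1
  1   0   1   2   3   4   5   6
  2   0   1   3   6  10  15   0
  3   0   0   3   9  19  34  34
  4   0   0   0   9  28   0  34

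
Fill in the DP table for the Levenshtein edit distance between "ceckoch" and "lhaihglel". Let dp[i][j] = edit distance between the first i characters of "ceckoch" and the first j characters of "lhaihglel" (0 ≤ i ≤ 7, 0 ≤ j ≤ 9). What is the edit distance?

9

   ''  l  h  a  i  h  g  l  e  l
''  0  1  2  3  4  5  6  7  8  9
 c  1  1  2  3  4  5  6  7  8  9
 e  2  2  2  3  4  5  6  7  7  8
 c  3  3  3  3  4  5  6  7  8  8
 k  4  4  4  4  4  5  6  7  8  9
 o  5  5  5  5  5  5  6  7  8  9
 c  6  6  6  6  6  6  6  7  8  9
 h  7  7  6  7  7  6  7  7  8  9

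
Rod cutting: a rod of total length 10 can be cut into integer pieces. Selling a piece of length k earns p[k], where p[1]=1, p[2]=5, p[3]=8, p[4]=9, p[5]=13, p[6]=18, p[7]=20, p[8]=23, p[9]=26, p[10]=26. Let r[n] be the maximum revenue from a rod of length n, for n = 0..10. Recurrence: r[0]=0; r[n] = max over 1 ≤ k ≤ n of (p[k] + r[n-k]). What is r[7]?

20

   n    0    1    2    3    4    5    6    7    8    9   10
r[n]    0    1    5    8   10   13   18   20   23   26   28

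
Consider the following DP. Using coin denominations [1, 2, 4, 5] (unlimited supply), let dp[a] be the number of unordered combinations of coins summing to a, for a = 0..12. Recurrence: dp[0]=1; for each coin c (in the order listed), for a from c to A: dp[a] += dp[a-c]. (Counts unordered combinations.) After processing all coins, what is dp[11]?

after  coin     0     1     2     3     4     5     6     7     8     9    10    11    12
          1     1     1     1     1     1     1     1     1     1     1     1     1     1
          2     1     1     2     2     3     3     4     4     5     5     6     6     7
          4     1     1     2     2     4     4     6     6     9     9    12    12    16
          5     1     1     2     2     4     5     7     8    11    13    17    19    24

19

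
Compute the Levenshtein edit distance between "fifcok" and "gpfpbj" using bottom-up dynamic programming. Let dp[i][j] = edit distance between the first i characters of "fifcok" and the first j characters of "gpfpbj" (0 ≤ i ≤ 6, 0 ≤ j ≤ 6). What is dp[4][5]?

   ''  g  p  f  p  b  j
''  0  1  2  3  4  5  6
 f  1  1  2  2  3  4  5
 i  2  2  2  3  3  4  5
 f  3  3  3  2  3  4  5
 c  4  4  4  3  3  4  5
 o  5  5  5  4  4  4  5
 k  6  6  6  5  5  5  5

4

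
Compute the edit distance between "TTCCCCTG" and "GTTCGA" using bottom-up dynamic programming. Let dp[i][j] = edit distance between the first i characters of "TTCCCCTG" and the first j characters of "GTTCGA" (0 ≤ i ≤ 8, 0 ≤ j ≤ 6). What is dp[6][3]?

   ''  G  T  T  C  G  A
''  0  1  2  3  4  5  6
 T  1  1  1  2  3  4  5
 T  2  2  1  1  2  3  4
 C  3  3  2  2  1  2  3
 C  4  4  3  3  2  2  3
 C  5  5  4  4  3  3  3
 C  6  6  5  5  4  4  4
 T  7  7  6  5  5  5  5
 G  8  7  7  6  6  5  6

5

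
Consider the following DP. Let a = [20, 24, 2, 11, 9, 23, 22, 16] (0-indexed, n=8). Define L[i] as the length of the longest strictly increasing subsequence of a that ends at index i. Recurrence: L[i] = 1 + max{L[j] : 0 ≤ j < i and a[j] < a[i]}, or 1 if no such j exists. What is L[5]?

3

   i    0    1    2    3    4    5    6    7
a[i]   20   24    2   11    9   23   22   16
L[i]    1    2    1    2    2    3    3    3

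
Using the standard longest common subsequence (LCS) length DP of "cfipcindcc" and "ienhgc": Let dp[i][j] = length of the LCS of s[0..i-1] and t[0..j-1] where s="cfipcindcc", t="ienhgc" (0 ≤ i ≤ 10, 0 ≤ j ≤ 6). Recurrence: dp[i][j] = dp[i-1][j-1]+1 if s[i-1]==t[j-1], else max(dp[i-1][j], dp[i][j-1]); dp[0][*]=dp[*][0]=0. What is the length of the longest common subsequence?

3

   ''  i  e  n  h  g  c
''  0  0  0  0  0  0  0
 c  0  0  0  0  0  0  1
 f  0  0  0  0  0  0  1
 i  0  1  1  1  1  1  1
 p  0  1  1  1  1  1  1
 c  0  1  1  1  1  1  2
 i  0  1  1  1  1  1  2
 n  0  1  1  2  2  2  2
 d  0  1  1  2  2  2  2
 c  0  1  1  2  2  2  3
 c  0  1  1  2  2  2  3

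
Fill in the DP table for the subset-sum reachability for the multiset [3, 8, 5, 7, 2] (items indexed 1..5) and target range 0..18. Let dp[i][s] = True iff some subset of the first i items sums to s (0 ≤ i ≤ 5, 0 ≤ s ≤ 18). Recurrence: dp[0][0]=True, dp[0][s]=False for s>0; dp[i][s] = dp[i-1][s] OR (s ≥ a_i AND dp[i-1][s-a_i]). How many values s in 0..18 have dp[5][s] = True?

i\s   0   1   2   3   4   5   6   7   8   9  10  11  12  13  14  15  16  17  18
  0   T   F   F   F   F   F   F   F   F   F   F   F   F   F   F   F   F   F   F
  1   T   F   F   T   F   F   F   F   F   F   F   F   F   F   F   F   F   F   F
  2   T   F   F   T   F   F   F   F   T   F   F   T   F   F   F   F   F   F   F
  3   T   F   F   T   F   T   F   F   T   F   F   T   F   T   F   F   T   F   F
  4   T   F   F   T   F   T   F   T   T   F   T   T   T   T   F   T   T   F   T
  5   T   F   T   T   F   T   F   T   T   T   T   T   T   T   T   T   T   T   T

16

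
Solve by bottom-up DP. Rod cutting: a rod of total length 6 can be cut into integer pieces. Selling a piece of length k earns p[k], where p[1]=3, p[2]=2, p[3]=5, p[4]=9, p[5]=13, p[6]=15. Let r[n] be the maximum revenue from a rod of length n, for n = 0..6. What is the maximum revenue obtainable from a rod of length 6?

18

   n    0    1    2    3    4    5    6
r[n]    0    3    6    9   12   15   18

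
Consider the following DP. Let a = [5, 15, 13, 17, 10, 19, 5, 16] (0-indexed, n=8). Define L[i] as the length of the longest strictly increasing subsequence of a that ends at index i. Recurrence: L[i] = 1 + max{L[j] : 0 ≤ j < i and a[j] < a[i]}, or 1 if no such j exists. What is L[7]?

   i    0    1    2    3    4    5    6    7
a[i]    5   15   13   17   10   19    5   16
L[i]    1    2    2    3    2    4    1    3

3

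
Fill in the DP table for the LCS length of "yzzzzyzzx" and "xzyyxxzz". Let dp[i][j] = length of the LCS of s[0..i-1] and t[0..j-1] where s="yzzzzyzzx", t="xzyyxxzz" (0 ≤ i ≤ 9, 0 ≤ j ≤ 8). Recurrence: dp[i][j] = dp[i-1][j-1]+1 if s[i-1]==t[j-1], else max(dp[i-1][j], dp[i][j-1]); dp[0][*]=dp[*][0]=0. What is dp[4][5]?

1

   ''  x  z  y  y  x  x  z  z
''  0  0  0  0  0  0  0  0  0
 y  0  0  0  1  1  1  1  1  1
 z  0  0  1  1  1  1  1  2  2
 z  0  0  1  1  1  1  1  2  3
 z  0  0  1  1  1  1  1  2  3
 z  0  0  1  1  1  1  1  2  3
 y  0  0  1  2  2  2  2  2  3
 z  0  0  1  2  2  2  2  3  3
 z  0  0  1  2  2  2  2  3  4
 x  0  1  1  2  2  3  3  3  4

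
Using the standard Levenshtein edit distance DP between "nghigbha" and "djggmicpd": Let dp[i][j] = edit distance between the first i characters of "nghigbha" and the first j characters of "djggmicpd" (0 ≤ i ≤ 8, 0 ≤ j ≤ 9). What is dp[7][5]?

6

   ''  d  j  g  g  m  i  c  p  d
''  0  1  2  3  4  5  6  7  8  9
 n  1  1  2  3  4  5  6  7  8  9
 g  2  2  2  2  3  4  5  6  7  8
 h  3  3  3  3  3  4  5  6  7  8
 i  4  4  4  4  4  4  4  5  6  7
 g  5  5  5  4  4  5  5  5  6  7
 b  6  6  6  5  5  5  6  6  6  7
 h  7  7  7  6  6  6  6  7  7  7
 a  8  8  8  7  7  7  7  7  8  8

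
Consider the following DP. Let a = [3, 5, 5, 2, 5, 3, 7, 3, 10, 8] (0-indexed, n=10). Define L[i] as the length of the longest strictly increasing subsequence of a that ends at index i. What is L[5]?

2

   i    0    1    2    3    4    5    6    7    8    9
a[i]    3    5    5    2    5    3    7    3   10    8
L[i]    1    2    2    1    2    2    3    2    4    4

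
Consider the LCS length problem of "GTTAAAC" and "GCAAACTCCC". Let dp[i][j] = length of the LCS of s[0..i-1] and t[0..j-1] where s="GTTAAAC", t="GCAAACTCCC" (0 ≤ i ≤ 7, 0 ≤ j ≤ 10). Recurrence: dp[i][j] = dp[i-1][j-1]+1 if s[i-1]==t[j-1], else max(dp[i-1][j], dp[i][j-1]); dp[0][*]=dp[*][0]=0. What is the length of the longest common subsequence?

   ''  G  C  A  A  A  C  T  C  C  C
''  0  0  0  0  0  0  0  0  0  0  0
 G  0  1  1  1  1  1  1  1  1  1  1
 T  0  1  1  1  1  1  1  2  2  2  2
 T  0  1  1  1  1  1  1  2  2  2  2
 A  0  1  1  2  2  2  2  2  2  2  2
 A  0  1  1  2  3  3  3  3  3  3  3
 A  0  1  1  2  3  4  4  4  4  4  4
 C  0  1  2  2  3  4  5  5  5  5  5

5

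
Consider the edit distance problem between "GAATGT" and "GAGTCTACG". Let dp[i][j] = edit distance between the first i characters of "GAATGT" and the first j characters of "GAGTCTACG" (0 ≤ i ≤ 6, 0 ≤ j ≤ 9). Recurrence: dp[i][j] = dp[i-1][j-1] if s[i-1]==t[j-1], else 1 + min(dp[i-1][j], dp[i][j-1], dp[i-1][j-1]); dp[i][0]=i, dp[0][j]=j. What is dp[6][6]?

   ''  G  A  G  T  C  T  A  C  G
''  0  1  2  3  4  5  6  7  8  9
 G  1  0  1  2  3  4  5  6  7  8
 A  2  1  0  1  2  3  4  5  6  7
 A  3  2  1  1  2  3  4  4  5  6
 T  4  3  2  2  1  2  3  4  5  6
 G  5  4  3  2  2  2  3  4  5  5
 T  6  5  4  3  2  3  2  3  4  5

2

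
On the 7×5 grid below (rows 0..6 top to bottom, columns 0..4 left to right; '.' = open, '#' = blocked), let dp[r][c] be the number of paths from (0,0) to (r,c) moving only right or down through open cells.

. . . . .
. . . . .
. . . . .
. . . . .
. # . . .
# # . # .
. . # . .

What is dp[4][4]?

65

r\c   0   1   2   3   4
  0   1   1   1   1   1
  1   1   2   3   4   5
  2   1   3   6  10  15
  3   1   4  10  20  35
  4   1   0  10  30  65
  5   0   0  10   0  65
  6   0   0   0   0  65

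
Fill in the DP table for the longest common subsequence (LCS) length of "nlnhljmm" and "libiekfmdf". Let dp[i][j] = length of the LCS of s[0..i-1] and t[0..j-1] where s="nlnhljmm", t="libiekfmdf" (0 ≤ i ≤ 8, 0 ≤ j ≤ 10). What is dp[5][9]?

   ''  l  i  b  i  e  k  f  m  d  f
''  0  0  0  0  0  0  0  0  0  0  0
 n  0  0  0  0  0  0  0  0  0  0  0
 l  0  1  1  1  1  1  1  1  1  1  1
 n  0  1  1  1  1  1  1  1  1  1  1
 h  0  1  1  1  1  1  1  1  1  1  1
 l  0  1  1  1  1  1  1  1  1  1  1
 j  0  1  1  1  1  1  1  1  1  1  1
 m  0  1  1  1  1  1  1  1  2  2  2
 m  0  1  1  1  1  1  1  1  2  2  2

1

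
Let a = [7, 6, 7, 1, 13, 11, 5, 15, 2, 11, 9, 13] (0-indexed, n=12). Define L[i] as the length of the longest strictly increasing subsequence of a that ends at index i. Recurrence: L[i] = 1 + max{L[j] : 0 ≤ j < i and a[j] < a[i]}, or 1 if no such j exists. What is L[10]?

   i    0    1    2    3    4    5    6    7    8    9   10   11
a[i]    7    6    7    1   13   11    5   15    2   11    9   13
L[i]    1    1    2    1    3    3    2    4    2    3    3    4

3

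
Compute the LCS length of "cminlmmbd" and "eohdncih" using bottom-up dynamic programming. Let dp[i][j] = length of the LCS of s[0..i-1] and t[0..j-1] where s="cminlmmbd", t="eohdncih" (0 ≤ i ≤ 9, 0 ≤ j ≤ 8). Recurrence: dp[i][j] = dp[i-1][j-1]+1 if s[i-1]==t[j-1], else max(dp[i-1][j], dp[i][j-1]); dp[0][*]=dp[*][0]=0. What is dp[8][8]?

2

   ''  e  o  h  d  n  c  i  h
''  0  0  0  0  0  0  0  0  0
 c  0  0  0  0  0  0  1  1  1
 m  0  0  0  0  0  0  1  1  1
 i  0  0  0  0  0  0  1  2  2
 n  0  0  0  0  0  1  1  2  2
 l  0  0  0  0  0  1  1  2  2
 m  0  0  0  0  0  1  1  2  2
 m  0  0  0  0  0  1  1  2  2
 b  0  0  0  0  0  1  1  2  2
 d  0  0  0  0  1  1  1  2  2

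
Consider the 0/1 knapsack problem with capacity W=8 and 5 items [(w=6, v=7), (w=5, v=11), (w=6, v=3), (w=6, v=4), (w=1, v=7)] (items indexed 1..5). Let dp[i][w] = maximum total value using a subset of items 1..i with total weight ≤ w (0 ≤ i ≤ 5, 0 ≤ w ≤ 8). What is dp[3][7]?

11

i\w   0   1   2   3   4   5   6   7   8
  0   0   0   0   0   0   0   0   0   0
  1   0   0   0   0   0   0   7   7   7
  2   0   0   0   0   0  11  11  11  11
  3   0   0   0   0   0  11  11  11  11
  4   0   0   0   0   0  11  11  11  11
  5   0   7   7   7   7  11  18  18  18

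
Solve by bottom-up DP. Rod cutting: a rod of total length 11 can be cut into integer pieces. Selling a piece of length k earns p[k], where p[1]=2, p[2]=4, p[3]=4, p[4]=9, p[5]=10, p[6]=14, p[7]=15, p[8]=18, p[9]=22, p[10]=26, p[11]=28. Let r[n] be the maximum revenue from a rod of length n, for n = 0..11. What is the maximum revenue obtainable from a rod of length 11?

28

   n    0    1    2    3    4    5    6    7    8    9   10   11
r[n]    0    2    4    6    9   11   14   16   18   22   26   28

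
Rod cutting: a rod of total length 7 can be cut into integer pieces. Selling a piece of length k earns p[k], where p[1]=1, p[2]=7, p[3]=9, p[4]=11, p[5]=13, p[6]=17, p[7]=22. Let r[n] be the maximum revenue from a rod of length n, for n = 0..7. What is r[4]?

   n    0    1    2    3    4    5    6    7
r[n]    0    1    7    9   14   16   21   23

14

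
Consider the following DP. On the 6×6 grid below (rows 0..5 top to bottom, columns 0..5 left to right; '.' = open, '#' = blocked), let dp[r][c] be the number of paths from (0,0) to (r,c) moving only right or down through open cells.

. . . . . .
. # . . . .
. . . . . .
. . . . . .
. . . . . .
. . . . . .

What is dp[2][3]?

4

r\c   0   1   2   3   4   5
  0   1   1   1   1   1   1
  1   1   0   1   2   3   4
  2   1   1   2   4   7  11
  3   1   2   4   8  15  26
  4   1   3   7  15  30  56
  5   1   4  11  26  56 112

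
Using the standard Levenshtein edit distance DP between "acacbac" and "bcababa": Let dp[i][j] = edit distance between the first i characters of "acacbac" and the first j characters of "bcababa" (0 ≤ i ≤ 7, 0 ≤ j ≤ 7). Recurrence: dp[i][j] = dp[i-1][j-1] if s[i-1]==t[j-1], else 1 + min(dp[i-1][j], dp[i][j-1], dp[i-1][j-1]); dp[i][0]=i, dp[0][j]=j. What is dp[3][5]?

   ''  b  c  a  b  a  b  a
''  0  1  2  3  4  5  6  7
 a  1  1  2  2  3  4  5  6
 c  2  2  1  2  3  4  5  6
 a  3  3  2  1  2  3  4  5
 c  4  4  3  2  2  3  4  5
 b  5  4  4  3  2  3  3  4
 a  6  5  5  4  3  2  3  3
 c  7  6  5  5  4  3  3  4

3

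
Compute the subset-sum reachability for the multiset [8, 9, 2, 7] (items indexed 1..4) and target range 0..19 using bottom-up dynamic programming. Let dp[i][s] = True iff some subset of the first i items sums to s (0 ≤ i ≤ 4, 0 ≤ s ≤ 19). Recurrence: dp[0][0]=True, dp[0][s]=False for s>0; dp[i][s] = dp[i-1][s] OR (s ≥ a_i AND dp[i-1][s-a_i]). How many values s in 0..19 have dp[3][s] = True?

8

i\s   0   1   2   3   4   5   6   7   8   9  10  11  12  13  14  15  16  17  18  19
  0   T   F   F   F   F   F   F   F   F   F   F   F   F   F   F   F   F   F   F   F
  1   T   F   F   F   F   F   F   F   T   F   F   F   F   F   F   F   F   F   F   F
  2   T   F   F   F   F   F   F   F   T   T   F   F   F   F   F   F   F   T   F   F
  3   T   F   T   F   F   F   F   F   T   T   T   T   F   F   F   F   F   T   F   T
  4   T   F   T   F   F   F   F   T   T   T   T   T   F   F   F   T   T   T   T   T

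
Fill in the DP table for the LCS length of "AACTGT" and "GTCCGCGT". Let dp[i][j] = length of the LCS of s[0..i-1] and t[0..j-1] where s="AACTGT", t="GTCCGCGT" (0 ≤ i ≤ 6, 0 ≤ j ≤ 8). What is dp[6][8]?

3

   ''  G  T  C  C  G  C  G  T
''  0  0  0  0  0  0  0  0  0
 A  0  0  0  0  0  0  0  0  0
 A  0  0  0  0  0  0  0  0  0
 C  0  0  0  1  1  1  1  1  1
 T  0  0  1  1  1  1  1  1  2
 G  0  1  1  1  1  2  2  2  2
 T  0  1  2  2  2  2  2  2  3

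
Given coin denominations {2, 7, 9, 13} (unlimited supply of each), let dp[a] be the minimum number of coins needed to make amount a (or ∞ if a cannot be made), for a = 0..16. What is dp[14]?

2

 a  0  1  2  3  4  5  6  7  8  9 10 11 12 13 14 15 16
dp  0  -  1  -  2  -  3  1  4  1  5  2  6  1  2  2  2
(- denotes ∞ / unreachable)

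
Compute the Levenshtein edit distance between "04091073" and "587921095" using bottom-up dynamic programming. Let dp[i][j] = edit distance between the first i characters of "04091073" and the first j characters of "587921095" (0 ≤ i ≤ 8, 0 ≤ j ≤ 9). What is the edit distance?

   ''  5  8  7  9  2  1  0  9  5
''  0  1  2  3  4  5  6  7  8  9
 0  1  1  2  3  4  5  6  6  7  8
 4  2  2  2  3  4  5  6  7  7  8
 0  3  3  3  3  4  5  6  6  7  8
 9  4  4  4  4  3  4  5  6  6  7
 1  5  5  5  5  4  4  4  5  6  7
 0  6  6  6  6  5  5  5  4  5  6
 7  7  7  7  6  6  6  6  5  5  6
 3  8  8  8  7  7  7  7  6  6  6

6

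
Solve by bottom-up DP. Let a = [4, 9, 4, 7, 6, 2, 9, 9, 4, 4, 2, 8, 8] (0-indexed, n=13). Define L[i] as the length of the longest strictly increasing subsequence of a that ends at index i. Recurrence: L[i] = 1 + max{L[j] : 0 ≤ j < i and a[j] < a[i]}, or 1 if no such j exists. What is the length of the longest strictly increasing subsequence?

   i    0    1    2    3    4    5    6    7    8    9   10   11   12
a[i]    4    9    4    7    6    2    9    9    4    4    2    8    8
L[i]    1    2    1    2    2    1    3    3    2    2    1    3    3

3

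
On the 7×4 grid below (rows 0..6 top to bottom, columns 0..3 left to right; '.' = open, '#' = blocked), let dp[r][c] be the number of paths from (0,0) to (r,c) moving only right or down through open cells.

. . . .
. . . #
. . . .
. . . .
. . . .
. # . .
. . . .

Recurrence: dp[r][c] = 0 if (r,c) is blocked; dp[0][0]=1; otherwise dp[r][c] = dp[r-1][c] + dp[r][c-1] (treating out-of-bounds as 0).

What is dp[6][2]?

16

r\c   0   1   2   3
  0   1   1   1   1
  1   1   2   3   0
  2   1   3   6   6
  3   1   4  10  16
  4   1   5  15  31
  5   1   0  15  46
  6   1   1  16  62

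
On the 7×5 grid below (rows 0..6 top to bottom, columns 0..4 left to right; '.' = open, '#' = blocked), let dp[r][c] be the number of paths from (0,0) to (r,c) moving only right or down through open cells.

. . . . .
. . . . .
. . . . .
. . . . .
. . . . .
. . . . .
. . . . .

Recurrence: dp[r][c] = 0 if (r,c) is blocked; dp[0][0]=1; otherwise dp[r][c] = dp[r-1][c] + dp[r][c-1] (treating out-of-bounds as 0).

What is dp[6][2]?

r\c   0   1   2   3   4
  0   1   1   1   1   1
  1   1   2   3   4   5
  2   1   3   6  10  15
  3   1   4  10  20  35
  4   1   5  15  35  70
  5   1   6  21  56 126
  6   1   7  28  84 210

28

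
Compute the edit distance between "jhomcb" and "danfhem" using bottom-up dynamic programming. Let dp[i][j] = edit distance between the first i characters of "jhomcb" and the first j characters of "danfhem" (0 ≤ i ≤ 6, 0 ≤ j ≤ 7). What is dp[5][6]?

6

   ''  d  a  n  f  h  e  m
''  0  1  2  3  4  5  6  7
 j  1  1  2  3  4  5  6  7
 h  2  2  2  3  4  4  5  6
 o  3  3  3  3  4  5  5  6
 m  4  4  4  4  4  5  6  5
 c  5  5  5  5  5  5  6  6
 b  6  6  6  6  6  6  6  7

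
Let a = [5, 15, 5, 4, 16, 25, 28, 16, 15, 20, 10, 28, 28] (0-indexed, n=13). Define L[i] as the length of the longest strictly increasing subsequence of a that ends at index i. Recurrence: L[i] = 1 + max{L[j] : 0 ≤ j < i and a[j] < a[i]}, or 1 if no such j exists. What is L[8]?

2

   i    0    1    2    3    4    5    6    7    8    9   10   11   12
a[i]    5   15    5    4   16   25   28   16   15   20   10   28   28
L[i]    1    2    1    1    3    4    5    3    2    4    2    5    5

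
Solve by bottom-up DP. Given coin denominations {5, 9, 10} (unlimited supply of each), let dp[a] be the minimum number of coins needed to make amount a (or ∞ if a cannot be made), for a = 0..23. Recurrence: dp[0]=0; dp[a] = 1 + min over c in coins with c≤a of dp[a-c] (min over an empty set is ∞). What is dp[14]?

2

 a  0  1  2  3  4  5  6  7  8  9 10 11 12 13 14 15 16 17 18 19 20 21 22 23
dp  0  -  -  -  -  1  -  -  -  1  1  -  -  -  2  2  -  -  2  2  2  -  -  3
(- denotes ∞ / unreachable)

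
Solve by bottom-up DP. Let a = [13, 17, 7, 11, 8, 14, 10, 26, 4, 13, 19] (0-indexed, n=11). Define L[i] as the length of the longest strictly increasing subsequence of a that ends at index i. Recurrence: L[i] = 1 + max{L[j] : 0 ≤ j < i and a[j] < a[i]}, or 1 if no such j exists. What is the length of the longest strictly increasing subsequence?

   i    0    1    2    3    4    5    6    7    8    9   10
a[i]   13   17    7   11    8   14   10   26    4   13   19
L[i]    1    2    1    2    2    3    3    4    1    4    5

5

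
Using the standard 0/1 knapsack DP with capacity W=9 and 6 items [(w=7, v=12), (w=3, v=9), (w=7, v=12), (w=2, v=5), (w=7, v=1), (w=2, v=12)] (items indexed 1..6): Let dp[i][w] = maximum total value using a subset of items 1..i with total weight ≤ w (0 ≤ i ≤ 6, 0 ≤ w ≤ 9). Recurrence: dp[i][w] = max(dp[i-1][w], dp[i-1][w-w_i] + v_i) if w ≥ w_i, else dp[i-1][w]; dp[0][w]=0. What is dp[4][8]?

i\w   0   1   2   3   4   5   6   7   8   9
  0   0   0   0   0   0   0   0   0   0   0
  1   0   0   0   0   0   0   0  12  12  12
  2   0   0   0   9   9   9   9  12  12  12
  3   0   0   0   9   9   9   9  12  12  12
  4   0   0   5   9   9  14  14  14  14  17
  5   0   0   5   9   9  14  14  14  14  17
  6   0   0  12  12  17  21  21  26  26  26

14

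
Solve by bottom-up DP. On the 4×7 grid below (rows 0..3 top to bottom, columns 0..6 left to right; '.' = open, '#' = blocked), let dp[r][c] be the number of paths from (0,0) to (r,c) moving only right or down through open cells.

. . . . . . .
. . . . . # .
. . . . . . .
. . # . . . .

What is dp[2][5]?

r\c   0   1   2   3   4   5   6
  0   1   1   1   1   1   1   1
  1   1   2   3   4   5   0   1
  2   1   3   6  10  15  15  16
  3   1   4   0  10  25  40  56

15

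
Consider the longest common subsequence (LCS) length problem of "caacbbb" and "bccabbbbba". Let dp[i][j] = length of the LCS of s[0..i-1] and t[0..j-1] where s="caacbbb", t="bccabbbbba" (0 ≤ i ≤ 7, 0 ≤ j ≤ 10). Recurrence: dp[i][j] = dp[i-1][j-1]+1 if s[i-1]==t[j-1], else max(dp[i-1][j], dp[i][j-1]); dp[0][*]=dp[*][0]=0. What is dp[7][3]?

   ''  b  c  c  a  b  b  b  b  b  a
''  0  0  0  0  0  0  0  0  0  0  0
 c  0  0  1  1  1  1  1  1  1  1  1
 a  0  0  1  1  2  2  2  2  2  2  2
 a  0  0  1  1  2  2  2  2  2  2  3
 c  0  0  1  2  2  2  2  2  2  2  3
 b  0  1  1  2  2  3  3  3  3  3  3
 b  0  1  1  2  2  3  4  4  4  4  4
 b  0  1  1  2  2  3  4  5  5  5  5

2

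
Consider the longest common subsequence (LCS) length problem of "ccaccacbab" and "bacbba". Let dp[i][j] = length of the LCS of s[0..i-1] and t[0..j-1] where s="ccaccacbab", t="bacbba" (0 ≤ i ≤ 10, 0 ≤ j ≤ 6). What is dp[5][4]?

2

   ''  b  a  c  b  b  a
''  0  0  0  0  0  0  0
 c  0  0  0  1  1  1  1
 c  0  0  0  1  1  1  1
 a  0  0  1  1  1  1  2
 c  0  0  1  2  2  2  2
 c  0  0  1  2  2  2  2
 a  0  0  1  2  2  2  3
 c  0  0  1  2  2  2  3
 b  0  1  1  2  3  3  3
 a  0  1  2  2  3  3  4
 b  0  1  2  2  3  4  4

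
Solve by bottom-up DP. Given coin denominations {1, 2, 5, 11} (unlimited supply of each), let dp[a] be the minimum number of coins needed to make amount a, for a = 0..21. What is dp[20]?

4

 a  0  1  2  3  4  5  6  7  8  9 10 11 12 13 14 15 16 17 18 19 20 21
dp  0  1  1  2  2  1  2  2  3  3  2  1  2  2  3  3  2  3  3  4  4  3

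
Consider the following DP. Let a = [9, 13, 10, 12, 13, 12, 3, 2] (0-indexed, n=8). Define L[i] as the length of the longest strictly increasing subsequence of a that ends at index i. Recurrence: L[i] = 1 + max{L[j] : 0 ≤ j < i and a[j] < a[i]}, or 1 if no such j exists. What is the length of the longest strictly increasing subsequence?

4

   i    0    1    2    3    4    5    6    7
a[i]    9   13   10   12   13   12    3    2
L[i]    1    2    2    3    4    3    1    1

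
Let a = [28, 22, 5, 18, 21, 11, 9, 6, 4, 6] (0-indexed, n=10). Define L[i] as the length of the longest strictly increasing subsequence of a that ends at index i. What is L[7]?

2

   i    0    1    2    3    4    5    6    7    8    9
a[i]   28   22    5   18   21   11    9    6    4    6
L[i]    1    1    1    2    3    2    2    2    1    2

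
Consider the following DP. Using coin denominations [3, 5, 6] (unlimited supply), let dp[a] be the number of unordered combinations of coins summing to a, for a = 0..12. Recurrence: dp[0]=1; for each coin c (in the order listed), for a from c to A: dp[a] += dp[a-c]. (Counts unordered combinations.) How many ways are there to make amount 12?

after  coin     0     1     2     3     4     5     6     7     8     9    10    11    12
          3     1     0     0     1     0     0     1     0     0     1     0     0     1
          5     1     0     0     1     0     1     1     0     1     1     1     1     1
          6     1     0     0     1     0     1     2     0     1     2     1     2     3

3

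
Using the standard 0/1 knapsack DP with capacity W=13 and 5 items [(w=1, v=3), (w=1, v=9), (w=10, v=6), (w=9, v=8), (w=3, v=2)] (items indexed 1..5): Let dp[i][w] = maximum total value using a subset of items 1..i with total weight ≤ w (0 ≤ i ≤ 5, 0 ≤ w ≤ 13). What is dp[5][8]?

i\w   0   1   2   3   4   5   6   7   8   9  10  11  12  13
  0   0   0   0   0   0   0   0   0   0   0   0   0   0   0
  1   0   3   3   3   3   3   3   3   3   3   3   3   3   3
  2   0   9  12  12  12  12  12  12  12  12  12  12  12  12
  3   0   9  12  12  12  12  12  12  12  12  12  15  18  18
  4   0   9  12  12  12  12  12  12  12  12  17  20  20  20
  5   0   9  12  12  12  14  14  14  14  14  17  20  20  20

14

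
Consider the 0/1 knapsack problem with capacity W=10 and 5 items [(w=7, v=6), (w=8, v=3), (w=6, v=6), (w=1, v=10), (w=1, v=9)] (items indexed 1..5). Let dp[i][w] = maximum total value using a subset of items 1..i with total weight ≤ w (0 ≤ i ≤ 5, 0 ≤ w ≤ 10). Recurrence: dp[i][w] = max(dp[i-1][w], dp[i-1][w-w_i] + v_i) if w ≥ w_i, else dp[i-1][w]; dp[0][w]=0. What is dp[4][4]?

i\w   0   1   2   3   4   5   6   7   8   9  10
  0   0   0   0   0   0   0   0   0   0   0   0
  1   0   0   0   0   0   0   0   6   6   6   6
  2   0   0   0   0   0   0   0   6   6   6   6
  3   0   0   0   0   0   0   6   6   6   6   6
  4   0  10  10  10  10  10  10  16  16  16  16
  5   0  10  19  19  19  19  19  19  25  25  25

10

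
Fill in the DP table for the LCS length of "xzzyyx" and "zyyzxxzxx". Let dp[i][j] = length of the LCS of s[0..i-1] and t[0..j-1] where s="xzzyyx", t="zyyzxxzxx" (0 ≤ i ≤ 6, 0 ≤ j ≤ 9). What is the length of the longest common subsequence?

4

   ''  z  y  y  z  x  x  z  x  x
''  0  0  0  0  0  0  0  0  0  0
 x  0  0  0  0  0  1  1  1  1  1
 z  0  1  1  1  1  1  1  2  2  2
 z  0  1  1  1  2  2  2  2  2  2
 y  0  1  2  2  2  2  2  2  2  2
 y  0  1  2  3  3  3  3  3  3  3
 x  0  1  2  3  3  4  4  4  4  4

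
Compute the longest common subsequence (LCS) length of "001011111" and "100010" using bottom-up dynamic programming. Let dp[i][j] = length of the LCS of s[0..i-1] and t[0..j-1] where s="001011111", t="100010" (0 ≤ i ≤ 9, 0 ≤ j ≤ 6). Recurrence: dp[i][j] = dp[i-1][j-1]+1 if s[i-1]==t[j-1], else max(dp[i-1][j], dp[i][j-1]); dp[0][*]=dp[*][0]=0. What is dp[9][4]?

3

   ''  1  0  0  0  1  0
''  0  0  0  0  0  0  0
 0  0  0  1  1  1  1  1
 0  0  0  1  2  2  2  2
 1  0  1  1  2  2  3  3
 0  0  1  2  2  3  3  4
 1  0  1  2  2  3  4  4
 1  0  1  2  2  3  4  4
 1  0  1  2  2  3  4  4
 1  0  1  2  2  3  4  4
 1  0  1  2  2  3  4  4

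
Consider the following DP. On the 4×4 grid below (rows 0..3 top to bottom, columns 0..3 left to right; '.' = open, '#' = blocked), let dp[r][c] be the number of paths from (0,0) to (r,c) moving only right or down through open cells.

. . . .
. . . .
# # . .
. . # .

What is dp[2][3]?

r\c   0   1   2   3
  0   1   1   1   1
  1   1   2   3   4
  2   0   0   3   7
  3   0   0   0   7

7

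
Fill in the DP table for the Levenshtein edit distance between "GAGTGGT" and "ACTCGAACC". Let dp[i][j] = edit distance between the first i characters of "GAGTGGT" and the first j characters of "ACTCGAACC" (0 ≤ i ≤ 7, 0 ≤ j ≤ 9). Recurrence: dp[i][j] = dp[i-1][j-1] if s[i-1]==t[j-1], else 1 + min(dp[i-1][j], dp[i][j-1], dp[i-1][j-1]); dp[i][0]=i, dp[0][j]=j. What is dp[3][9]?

7

   ''  A  C  T  C  G  A  A  C  C
''  0  1  2  3  4  5  6  7  8  9
 G  1  1  2  3  4  4  5  6  7  8
 A  2  1  2  3  4  5  4  5  6  7
 G  3  2  2  3  4  4  5  5  6  7
 T  4  3  3  2  3  4  5  6  6  7
 G  5  4  4  3  3  3  4  5  6  7
 G  6  5  5  4  4  3  4  5  6  7
 T  7  6  6  5  5  4  4  5  6  7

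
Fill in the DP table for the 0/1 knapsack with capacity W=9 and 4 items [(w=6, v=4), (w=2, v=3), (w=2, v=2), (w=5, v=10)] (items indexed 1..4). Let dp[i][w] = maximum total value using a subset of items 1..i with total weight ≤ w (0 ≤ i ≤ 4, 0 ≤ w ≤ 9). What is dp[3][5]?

5

i\w   0   1   2   3   4   5   6   7   8   9
  0   0   0   0   0   0   0   0   0   0   0
  1   0   0   0   0   0   0   4   4   4   4
  2   0   0   3   3   3   3   4   4   7   7
  3   0   0   3   3   5   5   5   5   7   7
  4   0   0   3   3   5  10  10  13  13  15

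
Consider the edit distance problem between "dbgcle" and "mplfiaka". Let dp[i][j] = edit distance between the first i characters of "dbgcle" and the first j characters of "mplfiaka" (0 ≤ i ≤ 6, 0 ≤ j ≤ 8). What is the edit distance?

8

   ''  m  p  l  f  i  a  k  a
''  0  1  2  3  4  5  6  7  8
 d  1  1  2  3  4  5  6  7  8
 b  2  2  2  3  4  5  6  7  8
 g  3  3  3  3  4  5  6  7  8
 c  4  4  4  4  4  5  6  7  8
 l  5  5  5  4  5  5  6  7  8
 e  6  6  6  5  5  6  6  7  8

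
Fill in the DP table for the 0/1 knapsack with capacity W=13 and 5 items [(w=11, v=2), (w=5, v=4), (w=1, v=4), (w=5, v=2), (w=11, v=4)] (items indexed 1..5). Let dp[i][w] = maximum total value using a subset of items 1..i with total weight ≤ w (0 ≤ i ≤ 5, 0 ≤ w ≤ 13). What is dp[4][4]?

i\w   0   1   2   3   4   5   6   7   8   9  10  11  12  13
  0   0   0   0   0   0   0   0   0   0   0   0   0   0   0
  1   0   0   0   0   0   0   0   0   0   0   0   2   2   2
  2   0   0   0   0   0   4   4   4   4   4   4   4   4   4
  3   0   4   4   4   4   4   8   8   8   8   8   8   8   8
  4   0   4   4   4   4   4   8   8   8   8   8  10  10  10
  5   0   4   4   4   4   4   8   8   8   8   8  10  10  10

4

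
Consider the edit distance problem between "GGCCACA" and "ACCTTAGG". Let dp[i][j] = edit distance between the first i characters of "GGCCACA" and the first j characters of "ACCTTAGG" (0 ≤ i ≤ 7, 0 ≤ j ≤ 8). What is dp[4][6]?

   ''  A  C  C  T  T  A  G  G
''  0  1  2  3  4  5  6  7  8
 G  1  1  2  3  4  5  6  6  7
 G  2  2  2  3  4  5  6  6  6
 C  3  3  2  2  3  4  5  6  7
 C  4  4  3  2  3  4  5  6  7
 A  5  4  4  3  3  4  4  5  6
 C  6  5  4  4  4  4  5  5  6
 A  7  6  5  5  5  5  4  5  6

5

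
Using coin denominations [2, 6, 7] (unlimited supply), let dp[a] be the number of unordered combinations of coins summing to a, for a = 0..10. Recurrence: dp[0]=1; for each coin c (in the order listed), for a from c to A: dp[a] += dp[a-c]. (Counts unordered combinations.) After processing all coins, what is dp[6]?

2

after  coin     0     1     2     3     4     5     6     7     8     9    10
          2     1     0     1     0     1     0     1     0     1     0     1
          6     1     0     1     0     1     0     2     0     2     0     2
          7     1     0     1     0     1     0     2     1     2     1     2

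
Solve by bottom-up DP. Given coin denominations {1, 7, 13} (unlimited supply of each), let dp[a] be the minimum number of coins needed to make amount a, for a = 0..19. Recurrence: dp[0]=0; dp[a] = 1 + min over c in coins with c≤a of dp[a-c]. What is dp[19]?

7

 a  0  1  2  3  4  5  6  7  8  9 10 11 12 13 14 15 16 17 18 19
dp  0  1  2  3  4  5  6  1  2  3  4  5  6  1  2  3  4  5  6  7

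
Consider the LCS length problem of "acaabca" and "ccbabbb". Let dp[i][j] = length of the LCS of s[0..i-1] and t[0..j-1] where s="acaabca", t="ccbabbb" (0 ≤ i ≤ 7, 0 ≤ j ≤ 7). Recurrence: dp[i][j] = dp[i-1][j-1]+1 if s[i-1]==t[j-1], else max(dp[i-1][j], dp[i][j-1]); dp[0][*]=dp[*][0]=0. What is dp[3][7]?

   ''  c  c  b  a  b  b  b
''  0  0  0  0  0  0  0  0
 a  0  0  0  0  1  1  1  1
 c  0  1  1  1  1  1  1  1
 a  0  1  1  1  2  2  2  2
 a  0  1  1  1  2  2  2  2
 b  0  1  1  2  2  3  3  3
 c  0  1  2  2  2  3  3  3
 a  0  1  2  2  3  3  3  3

2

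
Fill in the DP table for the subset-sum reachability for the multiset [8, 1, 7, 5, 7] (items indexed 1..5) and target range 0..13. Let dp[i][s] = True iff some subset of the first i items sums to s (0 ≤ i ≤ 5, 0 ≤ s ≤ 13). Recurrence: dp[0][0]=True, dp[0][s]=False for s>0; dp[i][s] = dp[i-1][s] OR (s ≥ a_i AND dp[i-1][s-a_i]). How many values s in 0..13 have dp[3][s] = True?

i\s   0   1   2   3   4   5   6   7   8   9  10  11  12  13
  0   T   F   F   F   F   F   F   F   F   F   F   F   F   F
  1   T   F   F   F   F   F   F   F   T   F   F   F   F   F
  2   T   T   F   F   F   F   F   F   T   T   F   F   F   F
  3   T   T   F   F   F   F   F   T   T   T   F   F   F   F
  4   T   T   F   F   F   T   T   T   T   T   F   F   T   T
  5   T   T   F   F   F   T   T   T   T   T   F   F   T   T

5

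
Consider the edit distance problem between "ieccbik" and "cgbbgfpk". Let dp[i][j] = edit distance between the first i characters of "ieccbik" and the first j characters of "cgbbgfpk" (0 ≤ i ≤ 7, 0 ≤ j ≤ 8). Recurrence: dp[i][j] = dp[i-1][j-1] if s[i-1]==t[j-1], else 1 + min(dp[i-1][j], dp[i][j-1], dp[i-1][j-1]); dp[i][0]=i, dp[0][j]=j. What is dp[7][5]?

5

   ''  c  g  b  b  g  f  p  k
''  0  1  2  3  4  5  6  7  8
 i  1  1  2  3  4  5  6  7  8
 e  2  2  2  3  4  5  6  7  8
 c  3  2  3  3  4  5  6  7  8
 c  4  3  3  4  4  5  6  7  8
 b  5  4  4  3  4  5  6  7  8
 i  6  5  5  4  4  5  6  7  8
 k  7  6  6  5  5  5  6  7  7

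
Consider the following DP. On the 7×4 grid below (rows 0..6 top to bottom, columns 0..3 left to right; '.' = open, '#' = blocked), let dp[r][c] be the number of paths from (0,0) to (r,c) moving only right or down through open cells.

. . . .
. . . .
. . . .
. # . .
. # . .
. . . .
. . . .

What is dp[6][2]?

r\c   0   1   2   3
  0   1   1   1   1
  1   1   2   3   4
  2   1   3   6  10
  3   1   0   6  16
  4   1   0   6  22
  5   1   1   7  29
  6   1   2   9  38

9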